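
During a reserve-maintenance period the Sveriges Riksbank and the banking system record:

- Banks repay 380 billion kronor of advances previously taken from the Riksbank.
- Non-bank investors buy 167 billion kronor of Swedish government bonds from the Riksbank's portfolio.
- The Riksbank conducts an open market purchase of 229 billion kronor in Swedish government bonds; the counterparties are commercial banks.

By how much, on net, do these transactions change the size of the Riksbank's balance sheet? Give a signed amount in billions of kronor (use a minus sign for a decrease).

Discount-window repayment 380 billion kronor: a Riksbank asset is shed → −380B.
Asset sale (to non-banks) 167 billion kronor: a Riksbank asset is shed → −167B.
OMO purchase (from banks) 229 billion kronor: a Riksbank asset is acquired → +229B.
Net: −380 − 167 + 229 = -318 billion.

-318 billion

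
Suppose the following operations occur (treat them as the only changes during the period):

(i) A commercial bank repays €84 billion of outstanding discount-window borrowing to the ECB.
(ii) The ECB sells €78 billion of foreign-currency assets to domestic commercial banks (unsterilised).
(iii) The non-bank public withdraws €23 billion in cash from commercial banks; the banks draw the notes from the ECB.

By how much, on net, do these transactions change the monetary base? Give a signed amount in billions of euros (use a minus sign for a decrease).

-€162 billion

ECB balance sheet:
  Assets:      Loans to banks −€84B, Foreign assets −€78B
  Liabilities: Bank reserves −€185B, Currency in circulation +€23B
Commercial banking system:
  Assets:      Reserves at CB −€185B, Foreign assets +€78B
  Liabilities: Checkable deposits −€23B, Borrowings from CB −€84B
Monetary base = currency + reserves: +€23B + (−€185B) = -€162 billion.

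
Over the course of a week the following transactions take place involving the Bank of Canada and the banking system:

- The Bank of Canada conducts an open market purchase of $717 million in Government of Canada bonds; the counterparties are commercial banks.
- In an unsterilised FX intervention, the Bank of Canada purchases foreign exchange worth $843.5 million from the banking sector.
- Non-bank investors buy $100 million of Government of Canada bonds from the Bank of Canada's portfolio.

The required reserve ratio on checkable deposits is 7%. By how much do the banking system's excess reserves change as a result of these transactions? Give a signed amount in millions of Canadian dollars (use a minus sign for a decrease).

OMO purchase (from banks) $717 million: reserves +$717M, deposits 0.
FX purchase $843.5 million: reserves +$843.5M, deposits 0.
Asset sale (to non-banks) $100 million: reserves −$100M, deposits −$100M.
Totals: Δreserves = +$1460.5M, Δdeposits = −$100M.
Δrequired reserves = 7% × −$100M = −$7M.
Δexcess reserves = Δreserves − Δrequired = +$1460.5M − (−$7M) = +$1467.5 million.

+$1467.5 million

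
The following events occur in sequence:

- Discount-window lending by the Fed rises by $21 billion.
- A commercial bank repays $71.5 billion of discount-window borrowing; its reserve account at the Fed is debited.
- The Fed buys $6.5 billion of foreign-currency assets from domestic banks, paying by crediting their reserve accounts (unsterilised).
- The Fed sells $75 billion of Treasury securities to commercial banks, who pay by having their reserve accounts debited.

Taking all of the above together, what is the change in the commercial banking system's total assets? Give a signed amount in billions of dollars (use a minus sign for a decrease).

-$50.5 billion

Discount-window loan $21 billion: bank balance sheets expand → +$21B.
Discount-window repayment $71.5 billion: bank balance sheets shrink → −$71.5B.
FX purchase $6.5 billion: just an asset swap on bank balance sheets → 0.
OMO sale (to banks) $75 billion: just an asset swap on bank balance sheets → 0.
Net: 21 − 71.5 + 0 + 0 = -$50.5 billion.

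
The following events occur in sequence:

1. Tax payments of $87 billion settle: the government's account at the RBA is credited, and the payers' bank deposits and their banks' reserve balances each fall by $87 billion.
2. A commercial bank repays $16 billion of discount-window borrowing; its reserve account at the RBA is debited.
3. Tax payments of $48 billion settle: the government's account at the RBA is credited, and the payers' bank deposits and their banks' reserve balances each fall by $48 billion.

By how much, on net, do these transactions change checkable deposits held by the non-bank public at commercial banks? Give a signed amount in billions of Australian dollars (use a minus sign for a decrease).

Government account inflow $87 billion: non-bank counterparties' bank balances fall → −$87B.
Discount-window repayment $16 billion: the counterparty is a bank, so public deposits are unchanged → 0.
Government account inflow $48 billion: non-bank counterparties' bank balances fall → −$48B.
Net: −87 + 0 − 48 = -$135 billion.

-$135 billion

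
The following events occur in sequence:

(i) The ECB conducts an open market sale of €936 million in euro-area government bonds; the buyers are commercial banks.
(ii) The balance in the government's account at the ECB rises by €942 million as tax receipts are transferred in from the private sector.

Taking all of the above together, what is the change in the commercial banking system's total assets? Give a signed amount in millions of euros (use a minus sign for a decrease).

-€942 million

ECB balance sheet:
  Assets:      Securities −€936M
  Liabilities: Bank reserves −€1878M, Government deposits +€942M
Commercial banking system:
  Assets:      Reserves at CB −€1878M, Securities +€936M
  Liabilities: Checkable deposits −€942M
Change in total bank assets = -€942 million.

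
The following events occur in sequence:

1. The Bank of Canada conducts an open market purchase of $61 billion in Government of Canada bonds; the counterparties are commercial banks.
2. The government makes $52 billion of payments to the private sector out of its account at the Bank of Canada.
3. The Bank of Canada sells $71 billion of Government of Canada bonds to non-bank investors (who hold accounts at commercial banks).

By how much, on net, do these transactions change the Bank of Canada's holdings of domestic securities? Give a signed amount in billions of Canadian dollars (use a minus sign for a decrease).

-$10 billion

OMO purchase (from banks) $61 billion: securities added to the Bank of Canada's portfolio → +$61B.
Government spending $52 billion: the Bank of Canada's securities portfolio is untouched → 0.
Asset sale (to non-banks) $71 billion: securities removed from the Bank of Canada's portfolio → −$71B.
Net: 61 + 0 − 71 = -$10 billion.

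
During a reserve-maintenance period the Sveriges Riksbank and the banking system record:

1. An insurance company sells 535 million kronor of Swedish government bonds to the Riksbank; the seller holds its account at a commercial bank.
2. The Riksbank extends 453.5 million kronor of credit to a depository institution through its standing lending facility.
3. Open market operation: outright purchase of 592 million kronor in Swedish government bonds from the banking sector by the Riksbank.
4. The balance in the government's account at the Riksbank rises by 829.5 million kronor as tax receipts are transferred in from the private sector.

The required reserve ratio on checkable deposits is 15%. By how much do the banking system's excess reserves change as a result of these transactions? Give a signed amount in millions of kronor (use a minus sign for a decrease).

+795.175 million

Asset purchase (from non-banks) 535 million kronor: reserves +535M, deposits +535M.
Discount-window loan 453.5 million kronor: reserves +453.5M, deposits 0.
OMO purchase (from banks) 592 million kronor: reserves +592M, deposits 0.
Government account inflow 829.5 million kronor: reserves −829.5M, deposits −829.5M.
Totals: Δreserves = +751M, Δdeposits = −294.5M.
Δrequired reserves = 15% × −294.5M = −44.175M.
Δexcess reserves = Δreserves − Δrequired = +751M − (−44.175M) = +795.175 million.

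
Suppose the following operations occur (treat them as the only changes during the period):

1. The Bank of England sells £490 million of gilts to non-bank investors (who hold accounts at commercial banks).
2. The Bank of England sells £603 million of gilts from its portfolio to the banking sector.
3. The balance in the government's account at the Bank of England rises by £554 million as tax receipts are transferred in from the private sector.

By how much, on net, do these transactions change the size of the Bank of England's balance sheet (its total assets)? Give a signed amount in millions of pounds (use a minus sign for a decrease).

Asset sale (to non-banks) £490 million: a Bank of England asset is shed → −£490M.
OMO sale (to banks) £603 million: a Bank of England asset is shed → −£603M.
Government account inflow £554 million: only the composition of liabilities changes → 0.
Net: −490 − 603 + 0 = -£1093 million.

-£1093 million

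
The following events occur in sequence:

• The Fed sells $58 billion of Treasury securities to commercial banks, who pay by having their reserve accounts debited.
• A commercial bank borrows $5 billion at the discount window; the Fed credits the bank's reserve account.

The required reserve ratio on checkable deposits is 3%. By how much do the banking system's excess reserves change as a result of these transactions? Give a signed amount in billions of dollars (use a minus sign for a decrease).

OMO sale (to banks) $58 billion: reserves −$58B, deposits 0.
Discount-window loan $5 billion: reserves +$5B, deposits 0.
Totals: Δreserves = −$53B, Δdeposits = 0.
Δrequired reserves = 3% × 0 = 0.
Δexcess reserves = Δreserves − Δrequired = −$53B − (0) = -$53 billion.

-$53 billion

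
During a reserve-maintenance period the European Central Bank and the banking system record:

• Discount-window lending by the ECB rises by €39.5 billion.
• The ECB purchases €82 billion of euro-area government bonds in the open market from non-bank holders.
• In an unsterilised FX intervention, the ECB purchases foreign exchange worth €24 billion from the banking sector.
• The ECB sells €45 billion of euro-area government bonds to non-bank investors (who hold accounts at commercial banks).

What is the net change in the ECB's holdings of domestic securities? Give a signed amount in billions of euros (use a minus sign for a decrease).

ECB balance sheet:
  Assets:      Securities +€37B, Loans to banks +€39.5B, Foreign assets +€24B
  Liabilities: Bank reserves +€100.5B
Commercial banking system:
  Assets:      Reserves at CB +€100.5B, Foreign assets −€24B
  Liabilities: Checkable deposits +€37B, Borrowings from CB +€39.5B
So the change in the ECB's holdings of domestic securities is +€37 billion.

+€37 billion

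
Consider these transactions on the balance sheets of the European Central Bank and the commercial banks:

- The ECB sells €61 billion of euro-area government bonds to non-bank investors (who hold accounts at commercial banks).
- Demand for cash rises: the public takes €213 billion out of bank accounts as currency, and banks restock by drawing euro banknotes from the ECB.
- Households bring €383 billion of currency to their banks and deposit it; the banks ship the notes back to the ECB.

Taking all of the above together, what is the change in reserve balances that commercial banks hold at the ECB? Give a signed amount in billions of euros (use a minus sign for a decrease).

ECB balance sheet:
  Assets:      Securities −€61B
  Liabilities: Bank reserves +€109B, Currency in circulation −€170B
So the change in reserve balances that commercial banks hold at the ECB is +€109 billion.

+€109 billion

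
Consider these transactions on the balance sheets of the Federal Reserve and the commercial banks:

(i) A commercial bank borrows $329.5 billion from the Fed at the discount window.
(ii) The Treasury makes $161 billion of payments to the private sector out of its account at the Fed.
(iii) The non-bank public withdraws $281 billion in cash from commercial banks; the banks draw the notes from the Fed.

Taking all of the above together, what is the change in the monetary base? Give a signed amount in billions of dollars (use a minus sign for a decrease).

+$490.5 billion

Discount-window loan $329.5 billion: Fed balance sheet expands → +$329.5B.
Government spending $161 billion: a non-base liability converts back to reserves → +$161B.
Currency withdrawal $281 billion: just a shift between currency and reserves — both are base money → 0.
Net: 329.5 + 161 + 0 = +$490.5 billion.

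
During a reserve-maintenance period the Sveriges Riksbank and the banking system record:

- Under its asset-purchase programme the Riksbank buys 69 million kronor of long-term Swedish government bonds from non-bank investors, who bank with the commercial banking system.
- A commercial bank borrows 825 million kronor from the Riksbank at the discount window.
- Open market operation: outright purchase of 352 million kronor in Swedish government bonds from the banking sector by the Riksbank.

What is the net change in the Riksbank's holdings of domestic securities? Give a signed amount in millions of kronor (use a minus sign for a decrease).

+421 million

Asset purchase (from non-banks) 69 million kronor: securities added to the Riksbank's portfolio → +69M.
Discount-window loan 825 million kronor: the Riksbank's securities portfolio is untouched → 0.
OMO purchase (from banks) 352 million kronor: securities added to the Riksbank's portfolio → +352M.
Net: 69 + 0 + 352 = +421 million.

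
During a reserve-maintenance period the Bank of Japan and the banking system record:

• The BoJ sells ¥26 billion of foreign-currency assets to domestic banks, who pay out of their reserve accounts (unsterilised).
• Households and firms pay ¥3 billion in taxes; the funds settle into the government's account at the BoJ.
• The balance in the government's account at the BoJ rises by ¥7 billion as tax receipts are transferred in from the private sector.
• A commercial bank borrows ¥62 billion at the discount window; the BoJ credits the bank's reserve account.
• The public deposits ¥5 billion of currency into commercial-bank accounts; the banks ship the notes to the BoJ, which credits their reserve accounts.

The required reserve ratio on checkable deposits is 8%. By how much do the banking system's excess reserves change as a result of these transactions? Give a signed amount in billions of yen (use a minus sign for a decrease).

+¥31.4 billion

FX sale ¥26 billion: reserves −¥26B, deposits 0.
Government account inflow ¥3 billion: reserves −¥3B, deposits −¥3B.
Government account inflow ¥7 billion: reserves −¥7B, deposits −¥7B.
Discount-window loan ¥62 billion: reserves +¥62B, deposits 0.
Currency deposit ¥5 billion: reserves +¥5B, deposits +¥5B.
Totals: Δreserves = +¥31B, Δdeposits = −¥5B.
Δrequired reserves = 8% × −¥5B = −¥0.4B.
Δexcess reserves = Δreserves − Δrequired = +¥31B − (−¥0.4B) = +¥31.4 billion.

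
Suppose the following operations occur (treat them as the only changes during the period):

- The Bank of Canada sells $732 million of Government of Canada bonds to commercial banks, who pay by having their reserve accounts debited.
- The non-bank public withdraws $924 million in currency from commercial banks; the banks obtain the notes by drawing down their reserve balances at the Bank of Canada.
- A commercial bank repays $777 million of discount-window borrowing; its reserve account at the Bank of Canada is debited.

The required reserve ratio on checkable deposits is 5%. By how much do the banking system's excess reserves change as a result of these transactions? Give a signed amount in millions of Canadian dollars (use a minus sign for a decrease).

-$2386.8 million

OMO sale (to banks) $732 million: reserves −$732M, deposits 0.
Currency withdrawal $924 million: reserves −$924M, deposits −$924M.
Discount-window repayment $777 million: reserves −$777M, deposits 0.
Totals: Δreserves = −$2433M, Δdeposits = −$924M.
Δrequired reserves = 5% × −$924M = −$46.2M.
Δexcess reserves = Δreserves − Δrequired = −$2433M − (−$46.2M) = -$2386.8 million.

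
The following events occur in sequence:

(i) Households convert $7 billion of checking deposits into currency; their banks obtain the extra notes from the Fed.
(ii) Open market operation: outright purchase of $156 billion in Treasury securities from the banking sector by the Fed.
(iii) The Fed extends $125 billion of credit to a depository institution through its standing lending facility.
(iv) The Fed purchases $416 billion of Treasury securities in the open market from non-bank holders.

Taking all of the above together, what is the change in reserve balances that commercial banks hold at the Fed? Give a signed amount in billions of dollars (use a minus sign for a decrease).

+$690 billion

Fed balance sheet:
  Assets:      Securities +$572B, Loans to banks +$125B
  Liabilities: Bank reserves +$690B, Currency in circulation +$7B
Commercial banking system:
  Assets:      Reserves at CB +$690B, Securities −$156B
  Liabilities: Checkable deposits +$409B, Borrowings from CB +$125B
So the change in reserve balances that commercial banks hold at the Fed is +$690 billion.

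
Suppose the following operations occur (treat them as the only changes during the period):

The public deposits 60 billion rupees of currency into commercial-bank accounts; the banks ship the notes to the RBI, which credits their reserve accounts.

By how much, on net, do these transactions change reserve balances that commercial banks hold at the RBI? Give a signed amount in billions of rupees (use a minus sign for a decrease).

RBI balance sheet:
  Assets:      no change
  Liabilities: Bank reserves +60B, Currency in circulation −60B
Commercial banking system:
  Assets:      Reserves at CB +60B
  Liabilities: Checkable deposits +60B
So the change in reserve balances that commercial banks hold at the RBI is +60 billion.

+60 billion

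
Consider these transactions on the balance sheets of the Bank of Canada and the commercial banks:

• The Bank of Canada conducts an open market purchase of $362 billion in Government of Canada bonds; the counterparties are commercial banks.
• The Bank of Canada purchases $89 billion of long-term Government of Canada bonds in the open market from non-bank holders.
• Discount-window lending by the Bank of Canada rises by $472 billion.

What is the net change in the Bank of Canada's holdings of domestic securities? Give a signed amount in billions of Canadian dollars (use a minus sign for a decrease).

OMO purchase (from banks) $362 billion: securities added to the Bank of Canada's portfolio → +$362B.
Asset purchase (from non-banks) $89 billion: securities added to the Bank of Canada's portfolio → +$89B.
Discount-window loan $472 billion: the Bank of Canada's securities portfolio is untouched → 0.
Net: 362 + 89 + 0 = +$451 billion.

+$451 billion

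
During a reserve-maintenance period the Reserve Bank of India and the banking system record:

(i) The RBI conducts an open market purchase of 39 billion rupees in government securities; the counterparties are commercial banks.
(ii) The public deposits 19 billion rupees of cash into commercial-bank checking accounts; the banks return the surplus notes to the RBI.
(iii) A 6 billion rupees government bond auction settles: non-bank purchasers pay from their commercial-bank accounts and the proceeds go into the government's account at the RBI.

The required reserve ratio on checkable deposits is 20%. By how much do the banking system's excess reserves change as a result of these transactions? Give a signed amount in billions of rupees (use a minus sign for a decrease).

+49.4 billion

OMO purchase (from banks) 39 billion rupees: reserves +39B, deposits 0.
Currency deposit 19 billion rupees: reserves +19B, deposits +19B.
Government account inflow 6 billion rupees: reserves −6B, deposits −6B.
Totals: Δreserves = +52B, Δdeposits = +13B.
Δrequired reserves = 20% × +13B = +2.6B.
Δexcess reserves = Δreserves − Δrequired = +52B − (+2.6B) = +49.4 billion.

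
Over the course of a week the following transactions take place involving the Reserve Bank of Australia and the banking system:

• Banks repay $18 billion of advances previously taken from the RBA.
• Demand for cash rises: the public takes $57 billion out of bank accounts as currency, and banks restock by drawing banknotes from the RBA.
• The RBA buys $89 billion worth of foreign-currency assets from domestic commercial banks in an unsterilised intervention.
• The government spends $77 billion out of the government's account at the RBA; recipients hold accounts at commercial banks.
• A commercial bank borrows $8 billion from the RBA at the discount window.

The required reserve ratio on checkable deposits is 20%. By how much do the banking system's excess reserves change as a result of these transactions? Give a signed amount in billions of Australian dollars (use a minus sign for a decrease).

Discount-window repayment $18 billion: reserves −$18B, deposits 0.
Currency withdrawal $57 billion: reserves −$57B, deposits −$57B.
FX purchase $89 billion: reserves +$89B, deposits 0.
Government spending $77 billion: reserves +$77B, deposits +$77B.
Discount-window loan $8 billion: reserves +$8B, deposits 0.
Totals: Δreserves = +$99B, Δdeposits = +$20B.
Δrequired reserves = 20% × +$20B = +$4B.
Δexcess reserves = Δreserves − Δrequired = +$99B − (+$4B) = +$95 billion.

+$95 billion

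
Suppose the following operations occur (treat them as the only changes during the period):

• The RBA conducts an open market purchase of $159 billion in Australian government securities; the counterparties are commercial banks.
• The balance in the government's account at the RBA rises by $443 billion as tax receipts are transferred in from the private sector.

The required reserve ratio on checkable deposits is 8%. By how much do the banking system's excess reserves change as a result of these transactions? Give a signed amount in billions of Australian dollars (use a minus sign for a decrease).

OMO purchase (from banks) $159 billion: reserves +$159B, deposits 0.
Government account inflow $443 billion: reserves −$443B, deposits −$443B.
Totals: Δreserves = −$284B, Δdeposits = −$443B.
Δrequired reserves = 8% × −$443B = −$35.44B.
Δexcess reserves = Δreserves − Δrequired = −$284B − (−$35.44B) = -$248.56 billion.

-$248.56 billion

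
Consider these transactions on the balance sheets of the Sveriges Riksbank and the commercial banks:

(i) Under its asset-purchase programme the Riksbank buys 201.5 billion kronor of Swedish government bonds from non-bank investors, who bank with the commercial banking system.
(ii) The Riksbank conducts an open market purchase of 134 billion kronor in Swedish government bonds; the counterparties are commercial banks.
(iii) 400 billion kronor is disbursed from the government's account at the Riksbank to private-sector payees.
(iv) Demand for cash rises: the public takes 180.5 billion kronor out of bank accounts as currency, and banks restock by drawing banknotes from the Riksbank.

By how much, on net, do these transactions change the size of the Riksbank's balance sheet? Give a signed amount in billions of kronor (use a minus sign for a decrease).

+335.5 billion

Riksbank balance sheet:
  Assets:      Securities +335.5B
  Liabilities: Bank reserves +555B, Currency in circulation +180.5B, Government deposits −400B
Commercial banking system:
  Assets:      Reserves at CB +555B, Securities −134B
  Liabilities: Checkable deposits +421B
Change in total Riksbank assets = +335.5 billion.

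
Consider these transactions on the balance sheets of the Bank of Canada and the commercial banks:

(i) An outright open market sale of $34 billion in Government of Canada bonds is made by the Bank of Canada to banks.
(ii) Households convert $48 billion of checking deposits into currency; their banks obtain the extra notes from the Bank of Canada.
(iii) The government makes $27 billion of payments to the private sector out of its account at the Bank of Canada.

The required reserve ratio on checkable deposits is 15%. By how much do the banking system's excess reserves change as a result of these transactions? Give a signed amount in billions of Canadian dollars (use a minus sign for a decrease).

-$51.85 billion

OMO sale (to banks) $34 billion: reserves −$34B, deposits 0.
Currency withdrawal $48 billion: reserves −$48B, deposits −$48B.
Government spending $27 billion: reserves +$27B, deposits +$27B.
Totals: Δreserves = −$55B, Δdeposits = −$21B.
Δrequired reserves = 15% × −$21B = −$3.15B.
Δexcess reserves = Δreserves − Δrequired = −$55B − (−$3.15B) = -$51.85 billion.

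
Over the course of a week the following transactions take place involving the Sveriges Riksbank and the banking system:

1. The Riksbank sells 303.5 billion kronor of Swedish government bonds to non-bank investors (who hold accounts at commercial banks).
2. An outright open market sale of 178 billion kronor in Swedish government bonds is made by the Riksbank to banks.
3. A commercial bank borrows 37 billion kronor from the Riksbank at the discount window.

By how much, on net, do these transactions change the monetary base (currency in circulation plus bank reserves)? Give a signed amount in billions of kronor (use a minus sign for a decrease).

Asset sale (to non-banks) 303.5 billion kronor: Riksbank balance sheet contracts → −303.5B.
OMO sale (to banks) 178 billion kronor: Riksbank balance sheet contracts → −178B.
Discount-window loan 37 billion kronor: Riksbank balance sheet expands → +37B.
Net: −303.5 − 178 + 37 = -444.5 billion.

-444.5 billion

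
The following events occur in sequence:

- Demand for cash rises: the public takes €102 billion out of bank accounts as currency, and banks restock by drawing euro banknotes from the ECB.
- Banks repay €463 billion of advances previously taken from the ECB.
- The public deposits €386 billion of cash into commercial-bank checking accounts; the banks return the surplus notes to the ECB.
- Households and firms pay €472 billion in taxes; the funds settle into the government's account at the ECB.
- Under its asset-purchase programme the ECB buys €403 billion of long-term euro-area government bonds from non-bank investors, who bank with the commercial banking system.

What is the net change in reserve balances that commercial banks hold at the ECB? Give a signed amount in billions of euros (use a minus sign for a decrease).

-€248 billion

Currency withdrawal €102 billion: banks swap reserves for currency → −€102B.
Discount-window repayment €463 billion: repayment is debited from reserves → −€463B.
Currency deposit €386 billion: returned notes are swapped for reserve credit → +€386B.
Government account inflow €472 billion: funds move from bank reserves into the government account → −€472B.
Asset purchase (from non-banks) €403 billion: the ECB pays by crediting reserve accounts → +€403B.
Net: −102 − 463 + 386 − 472 + 403 = -€248 billion.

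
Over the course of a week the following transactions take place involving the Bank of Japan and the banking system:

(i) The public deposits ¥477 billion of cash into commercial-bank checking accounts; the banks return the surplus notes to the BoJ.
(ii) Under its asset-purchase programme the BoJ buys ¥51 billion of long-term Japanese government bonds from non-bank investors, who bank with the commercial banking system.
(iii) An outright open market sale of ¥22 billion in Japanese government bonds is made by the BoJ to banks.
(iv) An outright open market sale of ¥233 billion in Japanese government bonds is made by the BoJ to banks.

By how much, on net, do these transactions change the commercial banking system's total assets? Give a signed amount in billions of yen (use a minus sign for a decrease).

+¥528 billion

BoJ balance sheet:
  Assets:      Securities −¥204B
  Liabilities: Bank reserves +¥273B, Currency in circulation −¥477B
Commercial banking system:
  Assets:      Reserves at CB +¥273B, Securities +¥255B
  Liabilities: Checkable deposits +¥528B
Change in total bank assets = +¥528 billion.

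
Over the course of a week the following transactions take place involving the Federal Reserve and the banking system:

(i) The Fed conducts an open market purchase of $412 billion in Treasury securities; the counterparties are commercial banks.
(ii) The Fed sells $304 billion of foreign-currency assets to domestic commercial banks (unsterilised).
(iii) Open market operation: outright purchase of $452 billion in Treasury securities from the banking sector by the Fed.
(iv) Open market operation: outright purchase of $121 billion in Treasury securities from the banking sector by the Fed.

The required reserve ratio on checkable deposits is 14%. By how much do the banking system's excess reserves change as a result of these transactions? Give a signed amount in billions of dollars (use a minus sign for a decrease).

+$681 billion

OMO purchase (from banks) $412 billion: reserves +$412B, deposits 0.
FX sale $304 billion: reserves −$304B, deposits 0.
OMO purchase (from banks) $452 billion: reserves +$452B, deposits 0.
OMO purchase (from banks) $121 billion: reserves +$121B, deposits 0.
Totals: Δreserves = +$681B, Δdeposits = 0.
Δrequired reserves = 14% × 0 = 0.
Δexcess reserves = Δreserves − Δrequired = +$681B − (0) = +$681 billion.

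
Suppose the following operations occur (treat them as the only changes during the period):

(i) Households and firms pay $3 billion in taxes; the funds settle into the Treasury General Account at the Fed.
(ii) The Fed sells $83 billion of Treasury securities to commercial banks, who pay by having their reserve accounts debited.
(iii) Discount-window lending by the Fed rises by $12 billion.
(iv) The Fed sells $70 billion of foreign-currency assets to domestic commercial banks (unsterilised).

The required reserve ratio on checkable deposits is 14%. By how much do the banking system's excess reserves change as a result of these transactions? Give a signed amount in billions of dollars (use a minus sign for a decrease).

-$143.58 billion

Government account inflow $3 billion: reserves −$3B, deposits −$3B.
OMO sale (to banks) $83 billion: reserves −$83B, deposits 0.
Discount-window loan $12 billion: reserves +$12B, deposits 0.
FX sale $70 billion: reserves −$70B, deposits 0.
Totals: Δreserves = −$144B, Δdeposits = −$3B.
Δrequired reserves = 14% × −$3B = −$0.42B.
Δexcess reserves = Δreserves − Δrequired = −$144B − (−$0.42B) = -$143.58 billion.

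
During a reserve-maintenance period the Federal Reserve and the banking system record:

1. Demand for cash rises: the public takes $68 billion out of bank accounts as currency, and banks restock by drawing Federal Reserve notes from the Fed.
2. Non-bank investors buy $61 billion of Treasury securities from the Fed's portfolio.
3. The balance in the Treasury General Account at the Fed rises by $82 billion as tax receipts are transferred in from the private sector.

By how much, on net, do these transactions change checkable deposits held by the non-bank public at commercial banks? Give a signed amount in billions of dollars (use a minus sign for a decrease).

Currency withdrawal $68 billion: non-bank counterparties' bank balances fall → −$68B.
Asset sale (to non-banks) $61 billion: non-bank counterparties' bank balances fall → −$61B.
Government account inflow $82 billion: non-bank counterparties' bank balances fall → −$82B.
Net: −68 − 61 − 82 = -$211 billion.

-$211 billion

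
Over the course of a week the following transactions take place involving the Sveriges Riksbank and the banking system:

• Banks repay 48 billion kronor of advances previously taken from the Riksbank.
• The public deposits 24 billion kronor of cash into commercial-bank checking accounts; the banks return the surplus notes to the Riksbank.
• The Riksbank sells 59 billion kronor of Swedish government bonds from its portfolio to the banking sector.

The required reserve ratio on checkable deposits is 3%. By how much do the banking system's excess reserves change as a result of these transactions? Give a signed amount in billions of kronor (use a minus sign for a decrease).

Discount-window repayment 48 billion kronor: reserves −48B, deposits 0.
Currency deposit 24 billion kronor: reserves +24B, deposits +24B.
OMO sale (to banks) 59 billion kronor: reserves −59B, deposits 0.
Totals: Δreserves = −83B, Δdeposits = +24B.
Δrequired reserves = 3% × +24B = +0.72B.
Δexcess reserves = Δreserves − Δrequired = −83B − (+0.72B) = -83.72 billion.

-83.72 billion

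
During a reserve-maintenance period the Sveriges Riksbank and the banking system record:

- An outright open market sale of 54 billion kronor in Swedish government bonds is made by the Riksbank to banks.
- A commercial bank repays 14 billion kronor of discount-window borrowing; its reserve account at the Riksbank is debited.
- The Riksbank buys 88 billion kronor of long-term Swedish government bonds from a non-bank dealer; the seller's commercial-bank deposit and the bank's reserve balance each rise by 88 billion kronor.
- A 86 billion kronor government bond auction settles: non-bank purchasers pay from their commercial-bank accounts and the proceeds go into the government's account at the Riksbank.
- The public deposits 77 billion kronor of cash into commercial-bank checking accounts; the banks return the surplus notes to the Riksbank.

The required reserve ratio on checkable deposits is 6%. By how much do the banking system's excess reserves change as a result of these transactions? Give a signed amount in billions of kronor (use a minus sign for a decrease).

+6.26 billion

OMO sale (to banks) 54 billion kronor: reserves −54B, deposits 0.
Discount-window repayment 14 billion kronor: reserves −14B, deposits 0.
Asset purchase (from non-banks) 88 billion kronor: reserves +88B, deposits +88B.
Government account inflow 86 billion kronor: reserves −86B, deposits −86B.
Currency deposit 77 billion kronor: reserves +77B, deposits +77B.
Totals: Δreserves = +11B, Δdeposits = +79B.
Δrequired reserves = 6% × +79B = +4.74B.
Δexcess reserves = Δreserves − Δrequired = +11B − (+4.74B) = +6.26 billion.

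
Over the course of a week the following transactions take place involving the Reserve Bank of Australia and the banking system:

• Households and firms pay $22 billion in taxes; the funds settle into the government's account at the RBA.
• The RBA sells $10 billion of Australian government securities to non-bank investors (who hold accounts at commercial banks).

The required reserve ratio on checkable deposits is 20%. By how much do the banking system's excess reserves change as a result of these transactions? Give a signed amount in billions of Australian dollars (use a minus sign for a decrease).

-$25.6 billion

Government account inflow $22 billion: reserves −$22B, deposits −$22B.
Asset sale (to non-banks) $10 billion: reserves −$10B, deposits −$10B.
Totals: Δreserves = −$32B, Δdeposits = −$32B.
Δrequired reserves = 20% × −$32B = −$6.4B.
Δexcess reserves = Δreserves − Δrequired = −$32B − (−$6.4B) = -$25.6 billion.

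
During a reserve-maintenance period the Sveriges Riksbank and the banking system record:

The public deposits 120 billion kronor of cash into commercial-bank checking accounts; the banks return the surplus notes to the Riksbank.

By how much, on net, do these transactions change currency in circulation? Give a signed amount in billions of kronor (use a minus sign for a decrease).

Currency deposit 120 billion kronor: notes return to the central bank → −120B.

-120 billion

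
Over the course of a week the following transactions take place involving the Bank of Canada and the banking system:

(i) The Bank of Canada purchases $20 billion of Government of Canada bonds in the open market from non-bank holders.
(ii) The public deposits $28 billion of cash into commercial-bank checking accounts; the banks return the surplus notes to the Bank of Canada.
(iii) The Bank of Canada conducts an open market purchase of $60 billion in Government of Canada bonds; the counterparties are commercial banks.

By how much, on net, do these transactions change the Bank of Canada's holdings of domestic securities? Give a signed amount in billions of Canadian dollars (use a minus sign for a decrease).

Bank of Canada balance sheet:
  Assets:      Securities +$80B
  Liabilities: Bank reserves +$108B, Currency in circulation −$28B
Commercial banking system:
  Assets:      Reserves at CB +$108B, Securities −$60B
  Liabilities: Checkable deposits +$48B
So the change in the Bank of Canada's holdings of domestic securities is +$80 billion.

+$80 billion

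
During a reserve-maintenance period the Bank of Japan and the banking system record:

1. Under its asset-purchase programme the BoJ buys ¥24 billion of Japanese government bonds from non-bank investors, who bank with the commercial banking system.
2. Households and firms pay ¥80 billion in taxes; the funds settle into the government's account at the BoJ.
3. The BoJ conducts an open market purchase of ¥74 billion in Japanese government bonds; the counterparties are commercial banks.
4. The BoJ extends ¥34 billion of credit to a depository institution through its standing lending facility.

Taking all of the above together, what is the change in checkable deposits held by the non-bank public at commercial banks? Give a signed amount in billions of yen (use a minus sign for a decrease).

-¥56 billion

Asset purchase (from non-banks) ¥24 billion: non-bank counterparties' bank balances rise → +¥24B.
Government account inflow ¥80 billion: non-bank counterparties' bank balances fall → −¥80B.
OMO purchase (from banks) ¥74 billion: the counterparty is a bank, so public deposits are unchanged → 0.
Discount-window loan ¥34 billion: the counterparty is a bank, so public deposits are unchanged → 0.
Net: 24 − 80 + 0 + 0 = -¥56 billion.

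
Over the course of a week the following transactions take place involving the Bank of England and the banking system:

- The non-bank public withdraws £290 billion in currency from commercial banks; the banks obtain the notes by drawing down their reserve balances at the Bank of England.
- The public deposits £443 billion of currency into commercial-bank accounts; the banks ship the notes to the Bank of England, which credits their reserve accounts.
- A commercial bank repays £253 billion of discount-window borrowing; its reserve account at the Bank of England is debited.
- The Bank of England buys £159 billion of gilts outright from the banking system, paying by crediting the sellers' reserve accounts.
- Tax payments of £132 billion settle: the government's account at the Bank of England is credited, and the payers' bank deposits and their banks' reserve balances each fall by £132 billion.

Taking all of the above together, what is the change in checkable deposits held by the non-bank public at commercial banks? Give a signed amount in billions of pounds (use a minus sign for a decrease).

+£21 billion

Currency withdrawal £290 billion: non-bank counterparties' bank balances fall → −£290B.
Currency deposit £443 billion: non-bank counterparties' bank balances rise → +£443B.
Discount-window repayment £253 billion: the counterparty is a bank, so public deposits are unchanged → 0.
OMO purchase (from banks) £159 billion: the counterparty is a bank, so public deposits are unchanged → 0.
Government account inflow £132 billion: non-bank counterparties' bank balances fall → −£132B.
Net: −290 + 443 + 0 + 0 − 132 = +£21 billion.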